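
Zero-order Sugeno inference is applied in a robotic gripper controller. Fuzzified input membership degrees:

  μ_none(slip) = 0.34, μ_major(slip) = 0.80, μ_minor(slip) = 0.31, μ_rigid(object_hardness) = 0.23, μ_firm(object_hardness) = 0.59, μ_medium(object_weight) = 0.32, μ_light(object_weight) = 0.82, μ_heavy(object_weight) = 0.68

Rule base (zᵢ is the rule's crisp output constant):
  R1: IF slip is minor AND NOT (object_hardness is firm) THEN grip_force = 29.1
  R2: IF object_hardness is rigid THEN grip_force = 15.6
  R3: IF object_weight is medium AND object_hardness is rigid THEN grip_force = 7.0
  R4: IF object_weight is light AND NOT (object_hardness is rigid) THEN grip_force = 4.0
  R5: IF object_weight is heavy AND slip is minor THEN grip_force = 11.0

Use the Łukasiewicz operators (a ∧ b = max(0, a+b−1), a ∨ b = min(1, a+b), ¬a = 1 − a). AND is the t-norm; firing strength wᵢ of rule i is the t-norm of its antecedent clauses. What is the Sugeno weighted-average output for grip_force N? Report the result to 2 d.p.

7.25

R1 (z=29.1): minor=0.31, ¬firm=1−0.59=0.41; AND[max(0, a+b−1)] → w = 0.00
R2 (z=15.6): rigid=0.23 → w = 0.23
R3 (z=7.0): medium=0.32, rigid=0.23; AND[max(0, a+b−1)] → w = 0.00
R4 (z=4.0): light=0.82, ¬rigid=1−0.23=0.77; AND[max(0, a+b−1)] → w = 0.59
R5 (z=11.0): heavy=0.68, minor=0.31; AND[max(0, a+b−1)] → w = 0.00
Weighted average = (0.00·29.1 + 0.23·15.6 + 0.00·7.0 + 0.59·4.0 + 0.00·11.0) / (0.00 + 0.23 + 0.00 + 0.59 + 0.00)
  = 5.9480 / 0.8200 = 7.25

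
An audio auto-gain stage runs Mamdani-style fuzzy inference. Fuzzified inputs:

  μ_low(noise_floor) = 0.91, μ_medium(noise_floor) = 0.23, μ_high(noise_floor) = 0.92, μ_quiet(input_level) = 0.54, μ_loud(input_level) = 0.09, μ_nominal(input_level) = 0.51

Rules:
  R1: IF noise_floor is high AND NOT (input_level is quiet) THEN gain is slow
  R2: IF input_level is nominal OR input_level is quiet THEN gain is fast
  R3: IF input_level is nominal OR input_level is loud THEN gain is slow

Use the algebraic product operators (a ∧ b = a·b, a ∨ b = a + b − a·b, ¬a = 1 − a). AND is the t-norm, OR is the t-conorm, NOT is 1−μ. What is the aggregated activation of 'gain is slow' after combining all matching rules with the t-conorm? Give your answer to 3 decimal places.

0.743

R1: high=0.92, ¬quiet=1−0.54=0.46; AND[a·b] → w = 0.4232
R2: nominal=0.51, quiet=0.54; OR[a + b − a·b] → w = 0.7746
R3: nominal=0.51, loud=0.09; OR[a + b − a·b] → w = 0.5541
Rules with consequent 'slow': {R1, R3} → strengths 0.4232, 0.5541
Aggregate via t-conorm [a + b − a·b]: 0.7428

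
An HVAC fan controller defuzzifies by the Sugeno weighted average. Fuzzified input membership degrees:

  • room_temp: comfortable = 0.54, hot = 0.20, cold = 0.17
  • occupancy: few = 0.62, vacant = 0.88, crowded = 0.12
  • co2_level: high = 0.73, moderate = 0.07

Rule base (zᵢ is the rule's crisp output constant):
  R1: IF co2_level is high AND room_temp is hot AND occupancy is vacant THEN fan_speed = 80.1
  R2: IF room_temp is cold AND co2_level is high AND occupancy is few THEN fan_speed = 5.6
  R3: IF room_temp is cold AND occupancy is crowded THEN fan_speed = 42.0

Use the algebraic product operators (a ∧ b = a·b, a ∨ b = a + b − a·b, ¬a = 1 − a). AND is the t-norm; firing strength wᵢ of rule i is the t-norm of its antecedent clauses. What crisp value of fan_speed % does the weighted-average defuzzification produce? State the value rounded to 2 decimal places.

51.27

R1 (z=80.1): high=0.73, hot=0.20, vacant=0.88; AND[a·b] → w = 0.1285
R2 (z=5.6): cold=0.17, high=0.73, few=0.62; AND[a·b] → w = 0.0769
R3 (z=42.0): cold=0.17, crowded=0.12; AND[a·b] → w = 0.0204
Weighted average = (0.1285·80.1 + 0.0769·5.6 + 0.0204·42.0) / (0.1285 + 0.0769 + 0.0204)
  = 11.5789 / 0.2258 = 51.27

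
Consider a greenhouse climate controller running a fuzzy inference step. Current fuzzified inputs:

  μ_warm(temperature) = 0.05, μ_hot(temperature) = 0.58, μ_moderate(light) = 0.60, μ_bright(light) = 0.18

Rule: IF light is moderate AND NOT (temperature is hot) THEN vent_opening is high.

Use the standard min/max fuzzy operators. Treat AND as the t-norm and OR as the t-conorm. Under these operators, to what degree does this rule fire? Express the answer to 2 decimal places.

firing strength: moderate=0.60, ¬hot=1−0.58=0.42; AND[min(a, b)] → w = 0.42

0.42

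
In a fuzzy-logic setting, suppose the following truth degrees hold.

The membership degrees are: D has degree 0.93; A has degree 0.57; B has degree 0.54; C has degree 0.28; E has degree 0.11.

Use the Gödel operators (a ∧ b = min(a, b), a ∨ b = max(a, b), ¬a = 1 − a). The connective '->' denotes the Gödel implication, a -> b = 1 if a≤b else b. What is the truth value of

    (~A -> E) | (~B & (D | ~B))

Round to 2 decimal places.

0.46

~A = 1 − 0.57 = 0.43
~A -> E  [Gödel: 1 if a≤b else b] with a=0.43, b=0.11 → 0.11
~B = 1 − 0.54 = 0.46
~B = 1 − 0.54 = 0.46
D | ~B = max(a, b) on (0.93, 0.46) = 0.93
~B & (D | ~B) = min(a, b) on (0.46, 0.93) = 0.46
(~A -> E) | (~B & (D | ~B)) = max(a, b) on (0.11, 0.46) = 0.46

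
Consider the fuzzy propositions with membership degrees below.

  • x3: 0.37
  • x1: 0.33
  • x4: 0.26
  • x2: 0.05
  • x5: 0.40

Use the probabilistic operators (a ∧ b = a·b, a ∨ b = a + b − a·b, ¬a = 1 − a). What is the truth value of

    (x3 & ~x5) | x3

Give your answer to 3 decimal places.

0.510

~x5 = 1 − 0.4000 = 0.6000
x3 & ~x5 = a·b on (0.3700, 0.6000) = 0.2220
(x3 & ~x5) | x3 = a + b − a·b on (0.2220, 0.3700) = 0.5099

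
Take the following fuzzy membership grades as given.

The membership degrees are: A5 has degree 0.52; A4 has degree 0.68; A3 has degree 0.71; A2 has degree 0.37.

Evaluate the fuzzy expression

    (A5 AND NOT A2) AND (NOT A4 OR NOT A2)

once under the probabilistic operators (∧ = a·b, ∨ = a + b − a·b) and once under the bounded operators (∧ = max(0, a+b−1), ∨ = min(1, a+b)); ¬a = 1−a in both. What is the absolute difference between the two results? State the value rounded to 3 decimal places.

Under probabilistic:
  NOT A2 = 1 − 0.3700 = 0.6300
  A5 AND NOT A2 = a·b on (0.5200, 0.6300) = 0.3276
  NOT A4 = 1 − 0.6800 = 0.3200
  NOT A2 = 1 − 0.3700 = 0.6300
  NOT A4 OR NOT A2 = a + b − a·b on (0.3200, 0.6300) = 0.7484
  (A5 AND NOT A2) AND (NOT A4 OR NOT A2) = a·b on (0.3276, 0.7484) = 0.2452
  → value = 0.2452
Under bounded:
  NOT A2 = 1 − 0.37 = 0.63
  A5 AND NOT A2 = max(0, a+b−1) on (0.52, 0.63) = 0.15
  NOT A4 = 1 − 0.68 = 0.32
  NOT A2 = 1 − 0.37 = 0.63
  NOT A4 OR NOT A2 = min(1, a+b) on (0.32, 0.63) = 0.95
  (A5 AND NOT A2) AND (NOT A4 OR NOT A2) = max(0, a+b−1) on (0.15, 0.95) = 0.10
  → value = 0.1000
|0.2452 − 0.1000| = 0.145

0.145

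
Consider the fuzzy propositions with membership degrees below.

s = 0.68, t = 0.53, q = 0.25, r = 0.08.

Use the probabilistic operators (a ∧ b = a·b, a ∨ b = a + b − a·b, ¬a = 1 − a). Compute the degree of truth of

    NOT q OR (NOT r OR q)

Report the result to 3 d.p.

NOT q = 1 − 0.2500 = 0.7500
NOT r = 1 − 0.0800 = 0.9200
NOT r OR q = a + b − a·b on (0.9200, 0.2500) = 0.9400
NOT q OR (NOT r OR q) = a + b − a·b on (0.7500, 0.9400) = 0.9850

0.985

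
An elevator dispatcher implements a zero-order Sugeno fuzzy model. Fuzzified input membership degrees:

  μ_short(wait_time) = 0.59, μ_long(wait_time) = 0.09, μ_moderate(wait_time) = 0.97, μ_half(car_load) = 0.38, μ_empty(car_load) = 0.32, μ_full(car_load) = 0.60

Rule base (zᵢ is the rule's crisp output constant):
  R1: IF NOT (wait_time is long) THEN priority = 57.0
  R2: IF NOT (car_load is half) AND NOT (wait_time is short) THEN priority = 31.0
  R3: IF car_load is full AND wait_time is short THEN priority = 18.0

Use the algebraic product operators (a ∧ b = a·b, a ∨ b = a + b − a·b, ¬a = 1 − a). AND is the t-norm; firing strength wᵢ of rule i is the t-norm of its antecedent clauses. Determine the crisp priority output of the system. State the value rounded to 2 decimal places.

R1 (z=57.0): ¬long=1−0.09=0.91 → w = 0.9100
R2 (z=31.0): ¬half=1−0.38=0.62, ¬short=1−0.59=0.41; AND[a·b] → w = 0.2542
R3 (z=18.0): full=0.60, short=0.59; AND[a·b] → w = 0.3540
Weighted average = (0.9100·57.0 + 0.2542·31.0 + 0.3540·18.0) / (0.9100 + 0.2542 + 0.3540)
  = 66.1222 / 1.5182 = 43.55

43.55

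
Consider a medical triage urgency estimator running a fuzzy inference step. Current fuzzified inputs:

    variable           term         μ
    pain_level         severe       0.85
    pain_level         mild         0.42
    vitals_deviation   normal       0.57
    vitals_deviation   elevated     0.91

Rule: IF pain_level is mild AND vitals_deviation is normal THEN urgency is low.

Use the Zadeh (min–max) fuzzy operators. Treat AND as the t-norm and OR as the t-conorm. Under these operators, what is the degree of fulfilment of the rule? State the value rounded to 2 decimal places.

0.42

firing strength: mild=0.42, normal=0.57; AND[min(a, b)] → w = 0.42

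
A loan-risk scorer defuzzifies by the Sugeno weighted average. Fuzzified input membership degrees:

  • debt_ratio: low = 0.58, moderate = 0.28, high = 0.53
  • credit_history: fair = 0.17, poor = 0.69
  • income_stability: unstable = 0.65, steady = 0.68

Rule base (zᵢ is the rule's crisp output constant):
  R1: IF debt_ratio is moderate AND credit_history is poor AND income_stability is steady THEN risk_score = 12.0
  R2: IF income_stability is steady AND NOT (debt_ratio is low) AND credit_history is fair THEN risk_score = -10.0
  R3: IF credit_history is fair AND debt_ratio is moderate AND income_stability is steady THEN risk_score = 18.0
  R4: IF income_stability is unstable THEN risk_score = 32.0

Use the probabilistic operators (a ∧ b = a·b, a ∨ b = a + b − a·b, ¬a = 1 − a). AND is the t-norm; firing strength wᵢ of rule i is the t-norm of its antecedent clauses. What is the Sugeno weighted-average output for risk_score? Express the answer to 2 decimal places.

26.06

R1 (z=12.0): moderate=0.28, poor=0.69, steady=0.68; AND[a·b] → w = 0.1314
R2 (z=-10.0): steady=0.68, ¬low=1−0.58=0.42, fair=0.17; AND[a·b] → w = 0.0486
R3 (z=18.0): fair=0.17, moderate=0.28, steady=0.68; AND[a·b] → w = 0.0324
R4 (z=32.0): unstable=0.65 → w = 0.6500
Weighted average = (0.1314·12.0 + 0.0486·-10.0 + 0.0324·18.0 + 0.6500·32.0) / (0.1314 + 0.0486 + 0.0324 + 0.6500)
  = 22.4736 / 0.8623 = 26.06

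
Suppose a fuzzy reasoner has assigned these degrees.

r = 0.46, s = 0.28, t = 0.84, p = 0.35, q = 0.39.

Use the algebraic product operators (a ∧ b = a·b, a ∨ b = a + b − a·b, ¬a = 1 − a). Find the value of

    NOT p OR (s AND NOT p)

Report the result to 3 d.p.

0.714

NOT p = 1 − 0.3500 = 0.6500
NOT p = 1 − 0.3500 = 0.6500
s AND NOT p = a·b on (0.2800, 0.6500) = 0.1820
NOT p OR (s AND NOT p) = a + b − a·b on (0.6500, 0.1820) = 0.7137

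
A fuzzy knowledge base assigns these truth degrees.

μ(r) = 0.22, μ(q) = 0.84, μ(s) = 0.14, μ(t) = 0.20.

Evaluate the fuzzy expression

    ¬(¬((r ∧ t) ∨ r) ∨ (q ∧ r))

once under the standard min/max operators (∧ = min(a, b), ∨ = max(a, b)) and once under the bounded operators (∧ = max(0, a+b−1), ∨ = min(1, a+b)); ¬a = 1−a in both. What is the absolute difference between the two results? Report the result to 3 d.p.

0.060

Under standard min/max:
  r ∧ t = min(a, b) on (0.22, 0.20) = 0.20
  (r ∧ t) ∨ r = max(a, b) on (0.20, 0.22) = 0.22
  ¬((r ∧ t) ∨ r) = 1 − 0.22 = 0.78
  q ∧ r = min(a, b) on (0.84, 0.22) = 0.22
  ¬((r ∧ t) ∨ r) ∨ (q ∧ r) = max(a, b) on (0.78, 0.22) = 0.78
  ¬(¬((r ∧ t) ∨ r) ∨ (q ∧ r)) = 1 − 0.78 = 0.22
  → value = 0.2200
Under bounded:
  r ∧ t = max(0, a+b−1) on (0.22, 0.20) = 0.00
  (r ∧ t) ∨ r = min(1, a+b) on (0.00, 0.22) = 0.22
  ¬((r ∧ t) ∨ r) = 1 − 0.22 = 0.78
  q ∧ r = max(0, a+b−1) on (0.84, 0.22) = 0.06
  ¬((r ∧ t) ∨ r) ∨ (q ∧ r) = min(1, a+b) on (0.78, 0.06) = 0.84
  ¬(¬((r ∧ t) ∨ r) ∨ (q ∧ r)) = 1 − 0.84 = 0.16
  → value = 0.1600
|0.2200 − 0.1600| = 0.060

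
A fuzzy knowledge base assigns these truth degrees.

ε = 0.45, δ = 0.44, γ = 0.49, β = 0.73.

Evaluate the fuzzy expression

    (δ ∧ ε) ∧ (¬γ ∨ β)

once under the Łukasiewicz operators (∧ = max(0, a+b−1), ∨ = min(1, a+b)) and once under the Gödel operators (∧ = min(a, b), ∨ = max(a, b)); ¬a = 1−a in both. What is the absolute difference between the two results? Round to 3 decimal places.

Under Łukasiewicz:
  δ ∧ ε = max(0, a+b−1) on (0.44, 0.45) = 0.00
  ¬γ = 1 − 0.49 = 0.51
  ¬γ ∨ β = min(1, a+b) on (0.51, 0.73) = 1.00
  (δ ∧ ε) ∧ (¬γ ∨ β) = max(0, a+b−1) on (0.00, 1.00) = 0.00
  → value = 0.0000
Under Gödel:
  δ ∧ ε = min(a, b) on (0.44, 0.45) = 0.44
  ¬γ = 1 − 0.49 = 0.51
  ¬γ ∨ β = max(a, b) on (0.51, 0.73) = 0.73
  (δ ∧ ε) ∧ (¬γ ∨ β) = min(a, b) on (0.44, 0.73) = 0.44
  → value = 0.4400
|0.0000 − 0.4400| = 0.440

0.440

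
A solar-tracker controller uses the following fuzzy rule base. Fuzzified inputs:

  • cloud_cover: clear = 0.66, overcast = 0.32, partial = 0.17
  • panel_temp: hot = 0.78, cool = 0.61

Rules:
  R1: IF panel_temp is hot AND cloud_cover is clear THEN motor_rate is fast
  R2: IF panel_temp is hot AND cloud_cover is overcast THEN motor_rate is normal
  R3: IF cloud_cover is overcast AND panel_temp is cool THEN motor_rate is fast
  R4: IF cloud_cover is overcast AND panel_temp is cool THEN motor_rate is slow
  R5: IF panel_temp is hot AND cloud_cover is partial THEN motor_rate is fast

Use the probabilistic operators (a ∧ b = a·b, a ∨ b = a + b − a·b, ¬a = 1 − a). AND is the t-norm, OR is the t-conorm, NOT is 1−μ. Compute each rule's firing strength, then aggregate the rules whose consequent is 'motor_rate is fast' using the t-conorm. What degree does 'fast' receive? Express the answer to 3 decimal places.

0.661

R1: hot=0.78, clear=0.66; AND[a·b] → w = 0.5148
R2: hot=0.78, overcast=0.32; AND[a·b] → w = 0.2496
R3: overcast=0.32, cool=0.61; AND[a·b] → w = 0.1952
R4: overcast=0.32, cool=0.61; AND[a·b] → w = 0.1952
R5: hot=0.78, partial=0.17; AND[a·b] → w = 0.1326
Rules with consequent 'fast': {R1, R3, R5} → strengths 0.5148, 0.1952, 0.1326
Aggregate via t-conorm [a + b − a·b]: 0.6613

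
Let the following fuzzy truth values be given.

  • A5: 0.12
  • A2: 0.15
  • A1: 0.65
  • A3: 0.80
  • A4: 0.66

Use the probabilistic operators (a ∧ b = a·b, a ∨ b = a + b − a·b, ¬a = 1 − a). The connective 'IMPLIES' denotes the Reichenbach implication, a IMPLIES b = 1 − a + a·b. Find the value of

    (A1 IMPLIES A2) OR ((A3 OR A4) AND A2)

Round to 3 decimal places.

A1 IMPLIES A2  [Reichenbach: 1 − a + a·b] with a=0.6500, b=0.1500 → 0.4475
A3 OR A4 = a + b − a·b on (0.8000, 0.6600) = 0.9320
(A3 OR A4) AND A2 = a·b on (0.9320, 0.1500) = 0.1398
(A1 IMPLIES A2) OR ((A3 OR A4) AND A2) = a + b − a·b on (0.4475, 0.1398) = 0.5247

0.525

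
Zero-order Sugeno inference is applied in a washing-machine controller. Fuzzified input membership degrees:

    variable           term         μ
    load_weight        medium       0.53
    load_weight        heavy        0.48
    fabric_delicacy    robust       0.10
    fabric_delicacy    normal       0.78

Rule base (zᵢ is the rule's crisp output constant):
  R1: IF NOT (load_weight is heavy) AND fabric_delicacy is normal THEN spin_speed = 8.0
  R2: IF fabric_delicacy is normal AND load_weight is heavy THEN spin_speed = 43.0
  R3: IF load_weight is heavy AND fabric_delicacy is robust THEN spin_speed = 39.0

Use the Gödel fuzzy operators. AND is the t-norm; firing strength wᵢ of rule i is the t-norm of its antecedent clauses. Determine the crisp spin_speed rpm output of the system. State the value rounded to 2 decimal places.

26.09

R1 (z=8.0): ¬heavy=1−0.48=0.52, normal=0.78; AND[min(a, b)] → w = 0.52
R2 (z=43.0): normal=0.78, heavy=0.48; AND[min(a, b)] → w = 0.48
R3 (z=39.0): heavy=0.48, robust=0.10; AND[min(a, b)] → w = 0.10
Weighted average = (0.52·8.0 + 0.48·43.0 + 0.10·39.0) / (0.52 + 0.48 + 0.10)
  = 28.7000 / 1.1000 = 26.09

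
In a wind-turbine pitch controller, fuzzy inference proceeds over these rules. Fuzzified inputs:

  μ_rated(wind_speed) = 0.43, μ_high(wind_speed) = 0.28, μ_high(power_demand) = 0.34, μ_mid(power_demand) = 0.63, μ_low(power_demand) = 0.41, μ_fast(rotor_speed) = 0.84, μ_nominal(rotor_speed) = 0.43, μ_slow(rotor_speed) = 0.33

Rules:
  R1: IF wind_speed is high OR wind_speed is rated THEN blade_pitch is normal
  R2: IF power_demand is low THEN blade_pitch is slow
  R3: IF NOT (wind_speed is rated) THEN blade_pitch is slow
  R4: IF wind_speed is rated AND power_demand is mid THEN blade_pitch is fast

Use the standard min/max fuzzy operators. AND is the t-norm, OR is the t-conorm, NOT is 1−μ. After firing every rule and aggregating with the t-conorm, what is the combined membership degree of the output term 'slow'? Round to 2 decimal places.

0.57

R1: high=0.28, rated=0.43; OR[max(a, b)] → w = 0.43
R2: low=0.41 → w = 0.41
R3: ¬rated=1−0.43=0.57 → w = 0.57
R4: rated=0.43, mid=0.63; AND[min(a, b)] → w = 0.43
Rules with consequent 'slow': {R2, R3} → strengths 0.41, 0.57
Aggregate via t-conorm [max(a, b)]: 0.57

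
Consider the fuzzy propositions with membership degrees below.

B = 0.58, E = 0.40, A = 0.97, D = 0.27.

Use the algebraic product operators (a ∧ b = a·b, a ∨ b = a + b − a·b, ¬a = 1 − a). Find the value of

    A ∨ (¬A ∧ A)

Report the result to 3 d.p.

0.971

¬A = 1 − 0.9700 = 0.0300
¬A ∧ A = a·b on (0.0300, 0.9700) = 0.0291
A ∨ (¬A ∧ A) = a + b − a·b on (0.9700, 0.0291) = 0.9709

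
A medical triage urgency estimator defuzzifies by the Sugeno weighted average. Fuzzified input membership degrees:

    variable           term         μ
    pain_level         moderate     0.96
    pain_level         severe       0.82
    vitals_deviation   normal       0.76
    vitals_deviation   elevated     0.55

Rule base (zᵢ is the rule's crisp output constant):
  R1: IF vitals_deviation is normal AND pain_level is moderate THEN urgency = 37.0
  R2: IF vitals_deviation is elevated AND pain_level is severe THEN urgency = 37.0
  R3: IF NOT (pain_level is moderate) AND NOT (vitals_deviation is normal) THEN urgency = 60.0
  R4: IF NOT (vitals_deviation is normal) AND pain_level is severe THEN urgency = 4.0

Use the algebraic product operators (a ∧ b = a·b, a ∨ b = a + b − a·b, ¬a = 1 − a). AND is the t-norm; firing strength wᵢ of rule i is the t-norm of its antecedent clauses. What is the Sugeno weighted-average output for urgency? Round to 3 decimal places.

R1 (z=37.0): normal=0.76, moderate=0.96; AND[a·b] → w = 0.7296
R2 (z=37.0): elevated=0.55, severe=0.82; AND[a·b] → w = 0.4510
R3 (z=60.0): ¬moderate=1−0.96=0.04, ¬normal=1−0.76=0.24; AND[a·b] → w = 0.0096
R4 (z=4.0): ¬normal=1−0.76=0.24, severe=0.82; AND[a·b] → w = 0.1968
Weighted average = (0.7296·37.0 + 0.4510·37.0 + 0.0096·60.0 + 0.1968·4.0) / (0.7296 + 0.4510 + 0.0096 + 0.1968)
  = 45.0454 / 1.3870 = 32.477

32.477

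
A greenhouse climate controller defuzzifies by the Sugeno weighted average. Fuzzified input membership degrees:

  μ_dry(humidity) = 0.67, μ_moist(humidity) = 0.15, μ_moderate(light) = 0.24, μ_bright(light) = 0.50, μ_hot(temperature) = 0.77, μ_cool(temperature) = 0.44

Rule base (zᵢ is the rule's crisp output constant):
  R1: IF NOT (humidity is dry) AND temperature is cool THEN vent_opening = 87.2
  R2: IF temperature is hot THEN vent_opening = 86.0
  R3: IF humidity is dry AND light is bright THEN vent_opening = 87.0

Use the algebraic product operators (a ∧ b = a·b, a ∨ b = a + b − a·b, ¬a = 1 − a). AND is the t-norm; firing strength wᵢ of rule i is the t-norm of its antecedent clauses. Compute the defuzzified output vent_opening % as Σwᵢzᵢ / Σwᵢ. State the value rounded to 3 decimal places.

86.407

R1 (z=87.2): ¬dry=1−0.67=0.33, cool=0.44; AND[a·b] → w = 0.1452
R2 (z=86.0): hot=0.77 → w = 0.7700
R3 (z=87.0): dry=0.67, bright=0.50; AND[a·b] → w = 0.3350
Weighted average = (0.1452·87.2 + 0.7700·86.0 + 0.3350·87.0) / (0.1452 + 0.7700 + 0.3350)
  = 108.0264 / 1.2502 = 86.407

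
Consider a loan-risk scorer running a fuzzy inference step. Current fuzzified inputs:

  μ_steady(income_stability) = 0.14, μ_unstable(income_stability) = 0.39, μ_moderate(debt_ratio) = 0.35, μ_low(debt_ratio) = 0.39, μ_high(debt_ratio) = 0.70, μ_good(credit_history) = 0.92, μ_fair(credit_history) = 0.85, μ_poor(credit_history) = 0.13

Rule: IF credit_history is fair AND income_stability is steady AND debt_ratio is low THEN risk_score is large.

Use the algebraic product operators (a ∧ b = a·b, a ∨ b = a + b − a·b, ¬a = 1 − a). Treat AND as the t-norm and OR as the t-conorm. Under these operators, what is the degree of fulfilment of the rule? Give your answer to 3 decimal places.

0.046

firing strength: fair=0.85, steady=0.14, low=0.39; AND[a·b] → w = 0.0464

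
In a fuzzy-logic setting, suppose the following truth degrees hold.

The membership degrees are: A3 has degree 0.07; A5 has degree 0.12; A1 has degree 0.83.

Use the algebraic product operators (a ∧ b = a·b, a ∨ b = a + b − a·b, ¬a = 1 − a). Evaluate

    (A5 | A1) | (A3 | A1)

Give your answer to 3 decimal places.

A5 | A1 = a + b − a·b on (0.1200, 0.8300) = 0.8504
A3 | A1 = a + b − a·b on (0.0700, 0.8300) = 0.8419
(A5 | A1) | (A3 | A1) = a + b − a·b on (0.8504, 0.8419) = 0.9763

0.976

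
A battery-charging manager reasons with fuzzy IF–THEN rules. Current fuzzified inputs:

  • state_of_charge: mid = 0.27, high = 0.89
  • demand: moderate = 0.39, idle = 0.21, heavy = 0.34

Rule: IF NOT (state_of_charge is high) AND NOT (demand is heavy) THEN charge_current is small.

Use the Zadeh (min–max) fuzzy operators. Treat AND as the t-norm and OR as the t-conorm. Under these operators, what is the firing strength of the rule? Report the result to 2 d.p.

firing strength: ¬high=1−0.89=0.11, ¬heavy=1−0.34=0.66; AND[min(a, b)] → w = 0.11

0.11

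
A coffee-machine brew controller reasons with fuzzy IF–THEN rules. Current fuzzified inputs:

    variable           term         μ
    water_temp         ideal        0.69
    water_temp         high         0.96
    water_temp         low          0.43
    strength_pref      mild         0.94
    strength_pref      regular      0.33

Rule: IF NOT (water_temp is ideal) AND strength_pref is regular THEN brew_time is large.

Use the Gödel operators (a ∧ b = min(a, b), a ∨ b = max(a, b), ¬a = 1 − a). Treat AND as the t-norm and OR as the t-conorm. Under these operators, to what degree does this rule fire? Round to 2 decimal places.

firing strength: ¬ideal=1−0.69=0.31, regular=0.33; AND[min(a, b)] → w = 0.31

0.31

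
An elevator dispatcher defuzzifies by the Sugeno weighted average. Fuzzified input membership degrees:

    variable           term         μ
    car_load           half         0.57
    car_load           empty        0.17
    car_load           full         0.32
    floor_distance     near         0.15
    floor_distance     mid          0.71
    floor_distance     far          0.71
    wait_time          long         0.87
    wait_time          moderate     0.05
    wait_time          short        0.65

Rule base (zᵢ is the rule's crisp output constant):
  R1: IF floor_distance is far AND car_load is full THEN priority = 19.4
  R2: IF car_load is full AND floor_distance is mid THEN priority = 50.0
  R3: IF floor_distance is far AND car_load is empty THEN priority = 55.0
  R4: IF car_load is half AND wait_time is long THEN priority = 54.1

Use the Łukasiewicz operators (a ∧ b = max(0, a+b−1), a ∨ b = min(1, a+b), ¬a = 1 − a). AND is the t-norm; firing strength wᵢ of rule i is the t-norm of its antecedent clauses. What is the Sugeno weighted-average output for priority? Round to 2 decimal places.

R1 (z=19.4): far=0.71, full=0.32; AND[max(0, a+b−1)] → w = 0.03
R2 (z=50.0): full=0.32, mid=0.71; AND[max(0, a+b−1)] → w = 0.03
R3 (z=55.0): far=0.71, empty=0.17; AND[max(0, a+b−1)] → w = 0.00
R4 (z=54.1): half=0.57, long=0.87; AND[max(0, a+b−1)] → w = 0.44
Weighted average = (0.03·19.4 + 0.03·50.0 + 0.00·55.0 + 0.44·54.1) / (0.03 + 0.03 + 0.00 + 0.44)
  = 25.8860 / 0.5000 = 51.77

51.77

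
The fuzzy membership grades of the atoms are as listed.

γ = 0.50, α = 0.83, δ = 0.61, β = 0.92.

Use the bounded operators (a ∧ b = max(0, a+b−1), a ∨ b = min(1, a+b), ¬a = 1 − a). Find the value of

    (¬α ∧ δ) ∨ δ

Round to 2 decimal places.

0.61

¬α = 1 − 0.83 = 0.17
¬α ∧ δ = max(0, a+b−1) on (0.17, 0.61) = 0.00
(¬α ∧ δ) ∨ δ = min(1, a+b) on (0.00, 0.61) = 0.61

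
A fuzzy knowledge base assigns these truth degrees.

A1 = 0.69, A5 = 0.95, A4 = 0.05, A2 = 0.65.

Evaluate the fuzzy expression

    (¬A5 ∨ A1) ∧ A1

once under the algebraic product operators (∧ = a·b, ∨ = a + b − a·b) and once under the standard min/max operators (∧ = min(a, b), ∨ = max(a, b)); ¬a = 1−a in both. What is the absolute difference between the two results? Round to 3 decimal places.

Under algebraic product:
  ¬A5 = 1 − 0.9500 = 0.0500
  ¬A5 ∨ A1 = a + b − a·b on (0.0500, 0.6900) = 0.7055
  (¬A5 ∨ A1) ∧ A1 = a·b on (0.7055, 0.6900) = 0.4868
  → value = 0.4868
Under standard min/max:
  ¬A5 = 1 − 0.95 = 0.05
  ¬A5 ∨ A1 = max(a, b) on (0.05, 0.69) = 0.69
  (¬A5 ∨ A1) ∧ A1 = min(a, b) on (0.69, 0.69) = 0.69
  → value = 0.6900
|0.4868 − 0.6900| = 0.203

0.203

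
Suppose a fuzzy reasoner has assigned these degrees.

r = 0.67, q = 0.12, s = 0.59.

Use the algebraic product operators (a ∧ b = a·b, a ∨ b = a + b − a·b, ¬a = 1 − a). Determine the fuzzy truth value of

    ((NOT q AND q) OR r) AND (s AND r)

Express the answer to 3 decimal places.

NOT q = 1 − 0.1200 = 0.8800
NOT q AND q = a·b on (0.8800, 0.1200) = 0.1056
(NOT q AND q) OR r = a + b − a·b on (0.1056, 0.6700) = 0.7048
s AND r = a·b on (0.5900, 0.6700) = 0.3953
((NOT q AND q) OR r) AND (s AND r) = a·b on (0.7048, 0.3953) = 0.2786

0.279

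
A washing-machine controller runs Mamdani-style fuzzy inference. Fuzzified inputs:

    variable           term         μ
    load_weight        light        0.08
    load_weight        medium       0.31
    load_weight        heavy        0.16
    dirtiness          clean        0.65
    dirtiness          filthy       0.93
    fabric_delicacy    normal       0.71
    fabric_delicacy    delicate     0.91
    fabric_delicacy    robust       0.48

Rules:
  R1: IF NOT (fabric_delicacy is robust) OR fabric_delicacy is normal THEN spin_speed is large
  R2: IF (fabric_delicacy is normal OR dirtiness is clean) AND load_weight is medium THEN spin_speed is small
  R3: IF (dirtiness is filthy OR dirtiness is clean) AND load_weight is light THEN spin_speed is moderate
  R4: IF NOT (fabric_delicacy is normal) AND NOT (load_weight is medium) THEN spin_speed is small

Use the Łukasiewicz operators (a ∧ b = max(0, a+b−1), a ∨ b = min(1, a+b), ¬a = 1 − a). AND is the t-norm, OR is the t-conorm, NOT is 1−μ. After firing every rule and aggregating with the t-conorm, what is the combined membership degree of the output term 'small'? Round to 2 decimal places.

R1: ¬robust=1−0.48=0.52, normal=0.71; OR[min(1, a+b)] → w = 1.00
R2: (normal=0.71 OR clean=0.65) = 1.00; AND[max(0, a+b−1)] with medium=0.31 → w = 0.31
R3: (filthy=0.93 OR clean=0.65) = 1.00; AND[max(0, a+b−1)] with light=0.08 → w = 0.08
R4: ¬normal=1−0.71=0.29, ¬medium=1−0.31=0.69; AND[max(0, a+b−1)] → w = 0.00
Rules with consequent 'small': {R2, R4} → strengths 0.31, 0.00
Aggregate via t-conorm [min(1, a+b)]: 0.31

0.31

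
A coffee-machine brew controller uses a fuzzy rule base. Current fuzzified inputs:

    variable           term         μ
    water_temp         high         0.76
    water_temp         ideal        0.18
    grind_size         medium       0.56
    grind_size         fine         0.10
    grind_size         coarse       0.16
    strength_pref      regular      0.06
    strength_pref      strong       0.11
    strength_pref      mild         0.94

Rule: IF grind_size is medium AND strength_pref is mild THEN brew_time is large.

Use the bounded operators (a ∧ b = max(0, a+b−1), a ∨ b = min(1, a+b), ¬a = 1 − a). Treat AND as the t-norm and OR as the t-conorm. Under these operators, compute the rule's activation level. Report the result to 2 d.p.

0.50

firing strength: medium=0.56, mild=0.94; AND[max(0, a+b−1)] → w = 0.50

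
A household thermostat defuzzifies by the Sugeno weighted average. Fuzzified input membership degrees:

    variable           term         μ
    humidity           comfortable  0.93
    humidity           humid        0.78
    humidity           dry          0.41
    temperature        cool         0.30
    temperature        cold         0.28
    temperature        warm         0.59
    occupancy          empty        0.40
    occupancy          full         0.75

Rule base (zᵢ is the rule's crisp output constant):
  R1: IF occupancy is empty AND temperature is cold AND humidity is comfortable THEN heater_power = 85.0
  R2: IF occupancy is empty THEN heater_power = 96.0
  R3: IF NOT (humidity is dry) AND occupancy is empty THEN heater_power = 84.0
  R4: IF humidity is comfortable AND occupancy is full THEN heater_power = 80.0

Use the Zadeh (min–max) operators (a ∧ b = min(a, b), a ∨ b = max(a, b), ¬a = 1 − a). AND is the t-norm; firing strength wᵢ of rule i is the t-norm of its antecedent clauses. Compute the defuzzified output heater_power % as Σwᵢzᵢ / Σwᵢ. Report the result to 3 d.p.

85.137

R1 (z=85.0): empty=0.40, cold=0.28, comfortable=0.93; AND[min(a, b)] → w = 0.28
R2 (z=96.0): empty=0.40 → w = 0.40
R3 (z=84.0): ¬dry=1−0.41=0.59, empty=0.40; AND[min(a, b)] → w = 0.40
R4 (z=80.0): comfortable=0.93, full=0.75; AND[min(a, b)] → w = 0.75
Weighted average = (0.28·85.0 + 0.40·96.0 + 0.40·84.0 + 0.75·80.0) / (0.28 + 0.40 + 0.40 + 0.75)
  = 155.8000 / 1.8300 = 85.137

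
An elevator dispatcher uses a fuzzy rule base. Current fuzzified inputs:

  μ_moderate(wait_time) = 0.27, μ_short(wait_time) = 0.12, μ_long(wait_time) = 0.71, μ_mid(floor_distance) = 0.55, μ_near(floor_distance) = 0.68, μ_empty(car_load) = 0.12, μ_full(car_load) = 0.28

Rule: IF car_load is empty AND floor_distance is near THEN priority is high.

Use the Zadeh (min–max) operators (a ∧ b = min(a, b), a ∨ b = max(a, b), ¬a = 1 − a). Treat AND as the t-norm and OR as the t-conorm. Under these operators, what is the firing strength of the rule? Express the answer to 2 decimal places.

0.12

firing strength: empty=0.12, near=0.68; AND[min(a, b)] → w = 0.12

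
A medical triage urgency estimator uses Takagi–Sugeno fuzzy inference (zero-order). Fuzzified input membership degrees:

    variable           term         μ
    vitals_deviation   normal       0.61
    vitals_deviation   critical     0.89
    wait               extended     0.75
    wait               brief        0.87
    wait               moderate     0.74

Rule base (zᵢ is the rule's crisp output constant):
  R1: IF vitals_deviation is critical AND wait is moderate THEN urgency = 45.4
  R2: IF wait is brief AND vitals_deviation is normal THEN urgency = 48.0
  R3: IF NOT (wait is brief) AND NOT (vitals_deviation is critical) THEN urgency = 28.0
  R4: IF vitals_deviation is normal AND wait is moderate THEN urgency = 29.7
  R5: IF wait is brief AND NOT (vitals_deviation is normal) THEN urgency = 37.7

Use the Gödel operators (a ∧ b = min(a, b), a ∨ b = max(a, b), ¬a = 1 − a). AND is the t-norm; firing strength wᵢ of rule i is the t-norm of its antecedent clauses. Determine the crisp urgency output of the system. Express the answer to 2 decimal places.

40.15

R1 (z=45.4): critical=0.89, moderate=0.74; AND[min(a, b)] → w = 0.74
R2 (z=48.0): brief=0.87, normal=0.61; AND[min(a, b)] → w = 0.61
R3 (z=28.0): ¬brief=1−0.87=0.13, ¬critical=1−0.89=0.11; AND[min(a, b)] → w = 0.11
R4 (z=29.7): normal=0.61, moderate=0.74; AND[min(a, b)] → w = 0.61
R5 (z=37.7): brief=0.87, ¬normal=1−0.61=0.39; AND[min(a, b)] → w = 0.39
Weighted average = (0.74·45.4 + 0.61·48.0 + 0.11·28.0 + 0.61·29.7 + 0.39·37.7) / (0.74 + 0.61 + 0.11 + 0.61 + 0.39)
  = 98.7760 / 2.4600 = 40.15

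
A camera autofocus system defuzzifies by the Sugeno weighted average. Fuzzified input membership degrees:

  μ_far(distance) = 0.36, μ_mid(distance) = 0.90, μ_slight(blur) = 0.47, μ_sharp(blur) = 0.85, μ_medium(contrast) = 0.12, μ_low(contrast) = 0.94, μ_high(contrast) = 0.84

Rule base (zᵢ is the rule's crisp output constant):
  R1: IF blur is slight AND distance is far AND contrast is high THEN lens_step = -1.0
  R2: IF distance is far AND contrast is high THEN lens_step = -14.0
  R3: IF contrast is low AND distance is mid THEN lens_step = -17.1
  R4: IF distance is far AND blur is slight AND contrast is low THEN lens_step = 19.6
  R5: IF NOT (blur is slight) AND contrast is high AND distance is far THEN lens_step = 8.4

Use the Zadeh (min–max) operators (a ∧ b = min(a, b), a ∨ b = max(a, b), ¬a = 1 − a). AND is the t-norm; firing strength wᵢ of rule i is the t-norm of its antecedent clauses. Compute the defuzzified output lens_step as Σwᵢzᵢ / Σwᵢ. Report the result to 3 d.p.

-4.577

R1 (z=-1.0): slight=0.47, far=0.36, high=0.84; AND[min(a, b)] → w = 0.36
R2 (z=-14.0): far=0.36, high=0.84; AND[min(a, b)] → w = 0.36
R3 (z=-17.1): low=0.94, mid=0.90; AND[min(a, b)] → w = 0.90
R4 (z=19.6): far=0.36, slight=0.47, low=0.94; AND[min(a, b)] → w = 0.36
R5 (z=8.4): ¬slight=1−0.47=0.53, high=0.84, far=0.36; AND[min(a, b)] → w = 0.36
Weighted average = (0.36·-1.0 + 0.36·-14.0 + 0.90·-17.1 + 0.36·19.6 + 0.36·8.4) / (0.36 + 0.36 + 0.90 + 0.36 + 0.36)
  = -10.7100 / 2.3400 = -4.577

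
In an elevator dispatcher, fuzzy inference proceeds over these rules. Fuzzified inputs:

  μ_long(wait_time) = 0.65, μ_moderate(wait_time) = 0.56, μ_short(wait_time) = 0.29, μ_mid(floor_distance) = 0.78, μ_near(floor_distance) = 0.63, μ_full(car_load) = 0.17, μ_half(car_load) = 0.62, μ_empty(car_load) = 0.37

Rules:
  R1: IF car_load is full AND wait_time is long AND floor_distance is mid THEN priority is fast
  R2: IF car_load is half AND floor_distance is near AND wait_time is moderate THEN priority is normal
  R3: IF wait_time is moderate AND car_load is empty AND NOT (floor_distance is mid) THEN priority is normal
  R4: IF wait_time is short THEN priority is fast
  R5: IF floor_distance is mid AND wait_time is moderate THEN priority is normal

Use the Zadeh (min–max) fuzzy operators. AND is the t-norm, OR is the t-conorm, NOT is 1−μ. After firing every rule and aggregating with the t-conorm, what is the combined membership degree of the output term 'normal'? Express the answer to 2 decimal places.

R1: full=0.17, long=0.65, mid=0.78; AND[min(a, b)] → w = 0.17
R2: half=0.62, near=0.63, moderate=0.56; AND[min(a, b)] → w = 0.56
R3: moderate=0.56, empty=0.37, ¬mid=1−0.78=0.22; AND[min(a, b)] → w = 0.22
R4: short=0.29 → w = 0.29
R5: mid=0.78, moderate=0.56; AND[min(a, b)] → w = 0.56
Rules with consequent 'normal': {R2, R3, R5} → strengths 0.56, 0.22, 0.56
Aggregate via t-conorm [max(a, b)]: 0.56

0.56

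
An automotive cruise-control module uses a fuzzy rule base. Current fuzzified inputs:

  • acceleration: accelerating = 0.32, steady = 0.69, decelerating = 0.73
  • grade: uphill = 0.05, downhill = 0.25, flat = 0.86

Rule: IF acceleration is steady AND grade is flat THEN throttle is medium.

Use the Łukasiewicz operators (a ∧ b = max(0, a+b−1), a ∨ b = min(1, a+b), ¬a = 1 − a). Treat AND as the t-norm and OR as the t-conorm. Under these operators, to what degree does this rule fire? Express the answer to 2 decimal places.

0.55

firing strength: steady=0.69, flat=0.86; AND[max(0, a+b−1)] → w = 0.55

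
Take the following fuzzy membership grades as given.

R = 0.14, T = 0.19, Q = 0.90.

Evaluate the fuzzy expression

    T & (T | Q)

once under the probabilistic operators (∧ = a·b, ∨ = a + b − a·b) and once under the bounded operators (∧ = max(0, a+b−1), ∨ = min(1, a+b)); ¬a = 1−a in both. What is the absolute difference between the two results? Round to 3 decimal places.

Under probabilistic:
  T | Q = a + b − a·b on (0.1900, 0.9000) = 0.9190
  T & (T | Q) = a·b on (0.1900, 0.9190) = 0.1746
  → value = 0.1746
Under bounded:
  T | Q = min(1, a+b) on (0.19, 0.90) = 1.00
  T & (T | Q) = max(0, a+b−1) on (0.19, 1.00) = 0.19
  → value = 0.1900
|0.1746 − 0.1900| = 0.015

0.015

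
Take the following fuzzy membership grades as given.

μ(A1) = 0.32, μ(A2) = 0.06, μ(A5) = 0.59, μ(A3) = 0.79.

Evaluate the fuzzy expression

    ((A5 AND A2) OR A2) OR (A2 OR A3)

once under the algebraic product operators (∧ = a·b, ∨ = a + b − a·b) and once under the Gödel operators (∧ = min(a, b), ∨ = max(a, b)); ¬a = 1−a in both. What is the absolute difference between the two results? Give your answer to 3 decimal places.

0.031

Under algebraic product:
  A5 AND A2 = a·b on (0.5900, 0.0600) = 0.0354
  (A5 AND A2) OR A2 = a + b − a·b on (0.0354, 0.0600) = 0.0933
  A2 OR A3 = a + b − a·b on (0.0600, 0.7900) = 0.8026
  ((A5 AND A2) OR A2) OR (A2 OR A3) = a + b − a·b on (0.0933, 0.8026) = 0.8210
  → value = 0.8210
Under Gödel:
  A5 AND A2 = min(a, b) on (0.59, 0.06) = 0.06
  (A5 AND A2) OR A2 = max(a, b) on (0.06, 0.06) = 0.06
  A2 OR A3 = max(a, b) on (0.06, 0.79) = 0.79
  ((A5 AND A2) OR A2) OR (A2 OR A3) = max(a, b) on (0.06, 0.79) = 0.79
  → value = 0.7900
|0.8210 − 0.7900| = 0.031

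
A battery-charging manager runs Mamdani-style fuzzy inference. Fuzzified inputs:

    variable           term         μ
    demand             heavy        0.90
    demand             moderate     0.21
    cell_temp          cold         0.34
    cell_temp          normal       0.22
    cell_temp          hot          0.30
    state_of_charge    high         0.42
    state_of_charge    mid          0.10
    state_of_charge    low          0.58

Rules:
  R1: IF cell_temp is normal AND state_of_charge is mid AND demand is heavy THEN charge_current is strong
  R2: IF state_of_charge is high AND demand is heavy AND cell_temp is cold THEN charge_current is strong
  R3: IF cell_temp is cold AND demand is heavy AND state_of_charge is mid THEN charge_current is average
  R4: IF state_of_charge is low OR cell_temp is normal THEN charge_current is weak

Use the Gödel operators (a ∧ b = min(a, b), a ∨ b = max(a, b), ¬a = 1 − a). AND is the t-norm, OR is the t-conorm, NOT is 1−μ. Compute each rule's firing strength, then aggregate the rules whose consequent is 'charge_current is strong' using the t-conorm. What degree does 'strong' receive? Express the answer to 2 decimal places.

R1: normal=0.22, mid=0.10, heavy=0.90; AND[min(a, b)] → w = 0.10
R2: high=0.42, heavy=0.90, cold=0.34; AND[min(a, b)] → w = 0.34
R3: cold=0.34, heavy=0.90, mid=0.10; AND[min(a, b)] → w = 0.10
R4: low=0.58, normal=0.22; OR[max(a, b)] → w = 0.58
Rules with consequent 'strong': {R1, R2} → strengths 0.10, 0.34
Aggregate via t-conorm [max(a, b)]: 0.34

0.34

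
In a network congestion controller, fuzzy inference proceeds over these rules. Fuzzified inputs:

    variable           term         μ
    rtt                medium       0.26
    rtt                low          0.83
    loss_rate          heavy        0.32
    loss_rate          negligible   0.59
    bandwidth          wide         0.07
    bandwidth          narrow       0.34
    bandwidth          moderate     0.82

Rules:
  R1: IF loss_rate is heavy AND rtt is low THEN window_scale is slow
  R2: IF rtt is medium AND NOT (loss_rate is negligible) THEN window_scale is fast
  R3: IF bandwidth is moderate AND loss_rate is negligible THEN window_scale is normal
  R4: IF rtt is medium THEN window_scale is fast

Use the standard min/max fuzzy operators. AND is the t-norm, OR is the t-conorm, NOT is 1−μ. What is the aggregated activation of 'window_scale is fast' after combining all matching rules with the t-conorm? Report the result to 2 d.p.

0.26

R1: heavy=0.32, low=0.83; AND[min(a, b)] → w = 0.32
R2: medium=0.26, ¬negligible=1−0.59=0.41; AND[min(a, b)] → w = 0.26
R3: moderate=0.82, negligible=0.59; AND[min(a, b)] → w = 0.59
R4: medium=0.26 → w = 0.26
Rules with consequent 'fast': {R2, R4} → strengths 0.26, 0.26
Aggregate via t-conorm [max(a, b)]: 0.26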